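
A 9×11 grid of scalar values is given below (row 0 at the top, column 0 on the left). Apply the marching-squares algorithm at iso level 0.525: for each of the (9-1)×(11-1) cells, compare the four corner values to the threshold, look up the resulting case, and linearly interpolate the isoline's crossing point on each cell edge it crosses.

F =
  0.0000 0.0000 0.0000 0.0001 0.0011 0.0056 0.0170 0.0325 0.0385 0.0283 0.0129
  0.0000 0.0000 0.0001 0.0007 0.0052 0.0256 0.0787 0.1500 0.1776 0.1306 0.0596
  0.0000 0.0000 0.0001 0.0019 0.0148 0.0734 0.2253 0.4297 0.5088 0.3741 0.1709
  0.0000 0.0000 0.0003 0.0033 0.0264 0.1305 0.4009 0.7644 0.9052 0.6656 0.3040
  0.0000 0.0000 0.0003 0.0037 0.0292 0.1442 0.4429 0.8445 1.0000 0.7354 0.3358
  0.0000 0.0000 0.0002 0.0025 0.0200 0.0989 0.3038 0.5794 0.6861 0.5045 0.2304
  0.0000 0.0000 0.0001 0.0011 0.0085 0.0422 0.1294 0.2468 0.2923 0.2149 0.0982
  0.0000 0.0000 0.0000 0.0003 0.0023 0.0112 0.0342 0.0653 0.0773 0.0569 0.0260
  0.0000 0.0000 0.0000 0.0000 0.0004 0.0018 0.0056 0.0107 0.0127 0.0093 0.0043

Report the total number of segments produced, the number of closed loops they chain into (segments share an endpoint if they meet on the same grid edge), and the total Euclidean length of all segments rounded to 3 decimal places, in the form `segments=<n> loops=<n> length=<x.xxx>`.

cell (2,6): code 0100 → (2.285,7.000)–(3.000,6.341)
cell (2,7): code 1100 → (2.041,8.000)–(2.285,7.000)
cell (2,8): code 1100 → (2.518,9.000)–(2.041,8.000)
cell (2,9): code 1000 → (3.000,9.389)–(2.518,9.000)
cell (3,6): code 0110 → (3.000,6.341)–(4.000,6.204)
cell (3,9): code 1001 → (4.000,9.527)–(3.000,9.389)
cell (4,6): code 0110 → (4.000,6.204)–(5.000,6.803)
cell (4,8): code 1011 → (5.000,8.887)–(4.911,9.000)
cell (4,9): code 0001 → (4.911,9.000)–(4.000,9.527)
cell (5,6): code 0010 → (5.000,6.803)–(5.164,7.000)
cell (5,7): code 0011 → (5.164,7.000)–(5.409,8.000)
cell (5,8): code 0001 → (5.409,8.000)–(5.000,8.887)
total: 12 segments, chained into 1 closed loop(s), length Σ = 10.371985

segments=12 loops=1 length=10.372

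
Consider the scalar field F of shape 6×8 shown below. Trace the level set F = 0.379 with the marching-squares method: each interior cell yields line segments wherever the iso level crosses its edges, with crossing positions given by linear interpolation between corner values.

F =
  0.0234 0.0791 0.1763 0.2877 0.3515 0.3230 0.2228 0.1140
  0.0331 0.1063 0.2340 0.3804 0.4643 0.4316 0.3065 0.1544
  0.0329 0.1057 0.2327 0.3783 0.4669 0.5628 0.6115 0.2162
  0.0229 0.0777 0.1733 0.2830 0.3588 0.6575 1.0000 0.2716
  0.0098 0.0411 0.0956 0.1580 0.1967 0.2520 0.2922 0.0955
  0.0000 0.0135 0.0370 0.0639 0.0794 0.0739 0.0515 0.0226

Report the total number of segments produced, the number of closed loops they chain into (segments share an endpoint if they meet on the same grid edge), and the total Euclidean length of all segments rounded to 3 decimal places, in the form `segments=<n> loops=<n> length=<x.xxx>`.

segments=14 loops=1 length=11.445

cell (0,2): code 0100 → (0.985,3.000)–(1.000,2.990)
cell (0,3): code 1100 → (0.244,4.000)–(0.985,3.000)
cell (0,4): code 1100 → (0.516,5.000)–(0.244,4.000)
cell (0,5): code 1000 → (1.000,5.420)–(0.516,5.000)
cell (1,2): code 0010 → (1.000,2.990)–(1.667,3.000)
cell (1,3): code 0111 → (1.667,3.000)–(2.000,3.008)
cell (1,5): code 1101 → (1.238,6.000)–(1.000,5.420)
cell (1,6): code 1000 → (2.000,6.588)–(1.238,6.000)
cell (2,3): code 0010 → (2.000,3.008)–(2.813,4.000)
cell (2,4): code 0111 → (2.813,4.000)–(3.000,4.068)
cell (2,6): code 1001 → (3.000,6.853)–(2.000,6.588)
cell (3,4): code 0010 → (3.000,4.068)–(3.687,5.000)
cell (3,5): code 0011 → (3.687,5.000)–(3.877,6.000)
cell (3,6): code 0001 → (3.877,6.000)–(3.000,6.853)
total: 14 segments, chained into 1 closed loop(s), length Σ = 11.444840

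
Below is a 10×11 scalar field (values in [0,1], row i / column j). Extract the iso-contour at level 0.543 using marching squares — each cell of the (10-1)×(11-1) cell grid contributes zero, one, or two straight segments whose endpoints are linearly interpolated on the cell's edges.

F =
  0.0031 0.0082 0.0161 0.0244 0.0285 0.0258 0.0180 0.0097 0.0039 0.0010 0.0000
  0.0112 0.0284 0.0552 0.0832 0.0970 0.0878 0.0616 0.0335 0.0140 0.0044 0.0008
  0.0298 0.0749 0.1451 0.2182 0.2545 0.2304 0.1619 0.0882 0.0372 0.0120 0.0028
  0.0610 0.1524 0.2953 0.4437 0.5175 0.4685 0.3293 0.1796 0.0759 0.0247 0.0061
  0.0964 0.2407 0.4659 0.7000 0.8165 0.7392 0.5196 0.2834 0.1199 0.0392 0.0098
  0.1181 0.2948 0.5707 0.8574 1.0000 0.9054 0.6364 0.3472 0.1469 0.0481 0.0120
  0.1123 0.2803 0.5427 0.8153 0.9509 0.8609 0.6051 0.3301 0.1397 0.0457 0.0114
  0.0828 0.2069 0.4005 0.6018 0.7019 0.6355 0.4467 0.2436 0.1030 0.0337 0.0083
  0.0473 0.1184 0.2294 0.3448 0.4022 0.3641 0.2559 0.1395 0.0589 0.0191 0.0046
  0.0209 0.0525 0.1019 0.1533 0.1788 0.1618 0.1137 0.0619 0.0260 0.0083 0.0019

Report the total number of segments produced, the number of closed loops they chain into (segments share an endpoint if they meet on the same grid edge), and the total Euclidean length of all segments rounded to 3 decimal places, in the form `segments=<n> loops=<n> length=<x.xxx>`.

segments=18 loops=1 length=13.810

cell (3,2): code 0100 → (3.387,3.000)–(4.000,2.329)
cell (3,3): code 1100 → (3.085,4.000)–(3.387,3.000)
cell (3,4): code 1100 → (3.275,5.000)–(3.085,4.000)
cell (3,5): code 1000 → (4.000,5.893)–(3.275,5.000)
cell (4,1): code 0100 → (4.736,2.000)–(5.000,1.900)
cell (4,2): code 1110 → (4.000,2.329)–(4.736,2.000)
cell (4,5): code 1101 → (4.200,6.000)–(4.000,5.893)
cell (4,6): code 1000 → (5.000,6.323)–(4.200,6.000)
cell (5,1): code 0010 → (5.000,1.900)–(5.989,2.000)
cell (5,2): code 0111 → (5.989,2.000)–(6.000,2.001)
cell (5,6): code 1001 → (6.000,6.226)–(5.000,6.323)
cell (6,2): code 0110 → (6.000,2.001)–(7.000,2.708)
cell (6,5): code 1011 → (7.000,5.490)–(6.392,6.000)
cell (6,6): code 0001 → (6.392,6.000)–(6.000,6.226)
cell (7,2): code 0010 → (7.000,2.708)–(7.229,3.000)
cell (7,3): code 0011 → (7.229,3.000)–(7.530,4.000)
cell (7,4): code 0011 → (7.530,4.000)–(7.341,5.000)
cell (7,5): code 0001 → (7.341,5.000)–(7.000,5.490)
total: 18 segments, chained into 1 closed loop(s), length Σ = 13.809895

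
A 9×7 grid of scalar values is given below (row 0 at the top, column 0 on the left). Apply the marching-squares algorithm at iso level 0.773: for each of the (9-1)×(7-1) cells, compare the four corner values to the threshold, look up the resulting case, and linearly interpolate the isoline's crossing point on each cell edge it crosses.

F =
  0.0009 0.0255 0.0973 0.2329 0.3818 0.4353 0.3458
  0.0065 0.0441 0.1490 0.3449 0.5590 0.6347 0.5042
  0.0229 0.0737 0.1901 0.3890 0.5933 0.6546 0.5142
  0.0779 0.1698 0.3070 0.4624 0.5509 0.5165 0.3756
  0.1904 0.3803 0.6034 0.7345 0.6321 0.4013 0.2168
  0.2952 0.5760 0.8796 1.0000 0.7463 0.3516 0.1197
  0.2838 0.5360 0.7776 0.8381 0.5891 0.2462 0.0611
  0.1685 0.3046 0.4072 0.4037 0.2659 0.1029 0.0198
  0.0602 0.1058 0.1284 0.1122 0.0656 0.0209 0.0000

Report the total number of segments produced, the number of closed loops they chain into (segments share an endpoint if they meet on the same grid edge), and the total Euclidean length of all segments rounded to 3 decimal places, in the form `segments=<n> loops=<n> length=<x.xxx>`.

cell (4,1): code 0100 → (4.614,2.000)–(5.000,1.649)
cell (4,2): code 1100 → (4.145,3.000)–(4.614,2.000)
cell (4,3): code 1000 → (5.000,3.895)–(4.145,3.000)
cell (5,1): code 0110 → (5.000,1.649)–(6.000,1.981)
cell (5,3): code 1001 → (6.000,3.261)–(5.000,3.895)
cell (6,1): code 0010 → (6.000,1.981)–(6.012,2.000)
cell (6,2): code 0011 → (6.012,2.000)–(6.150,3.000)
cell (6,3): code 0001 → (6.150,3.000)–(6.000,3.261)
total: 8 segments, chained into 1 closed loop(s), length Σ = 6.434738

segments=8 loops=1 length=6.435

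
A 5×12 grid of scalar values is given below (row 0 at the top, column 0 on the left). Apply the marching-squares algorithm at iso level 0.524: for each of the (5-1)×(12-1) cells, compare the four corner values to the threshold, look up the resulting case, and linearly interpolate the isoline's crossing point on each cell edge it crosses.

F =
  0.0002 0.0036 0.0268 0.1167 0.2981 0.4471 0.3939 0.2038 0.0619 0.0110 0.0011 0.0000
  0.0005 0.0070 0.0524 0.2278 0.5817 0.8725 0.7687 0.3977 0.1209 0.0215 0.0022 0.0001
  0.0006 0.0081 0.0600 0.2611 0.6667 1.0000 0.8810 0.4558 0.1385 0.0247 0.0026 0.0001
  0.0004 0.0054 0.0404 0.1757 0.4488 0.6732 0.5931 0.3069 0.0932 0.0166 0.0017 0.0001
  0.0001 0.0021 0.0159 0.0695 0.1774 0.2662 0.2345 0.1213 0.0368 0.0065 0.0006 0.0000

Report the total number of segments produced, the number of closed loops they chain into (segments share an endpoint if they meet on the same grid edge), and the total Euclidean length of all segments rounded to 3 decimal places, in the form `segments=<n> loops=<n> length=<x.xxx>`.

cell (0,3): code 0100 → (0.797,4.000)–(1.000,3.837)
cell (0,4): code 1100 → (0.181,5.000)–(0.797,4.000)
cell (0,5): code 1100 → (0.347,6.000)–(0.181,5.000)
cell (0,6): code 1000 → (1.000,6.660)–(0.347,6.000)
cell (1,3): code 0110 → (1.000,3.837)–(2.000,3.648)
cell (1,6): code 1001 → (2.000,6.840)–(1.000,6.660)
cell (2,3): code 0010 → (2.000,3.648)–(2.655,4.000)
cell (2,4): code 0111 → (2.655,4.000)–(3.000,4.335)
cell (2,6): code 1001 → (3.000,6.241)–(2.000,6.840)
cell (3,4): code 0010 → (3.000,4.335)–(3.367,5.000)
cell (3,5): code 0011 → (3.367,5.000)–(3.193,6.000)
cell (3,6): code 0001 → (3.193,6.000)–(3.000,6.241)
total: 12 segments, chained into 1 closed loop(s), length Σ = 9.883507

segments=12 loops=1 length=9.884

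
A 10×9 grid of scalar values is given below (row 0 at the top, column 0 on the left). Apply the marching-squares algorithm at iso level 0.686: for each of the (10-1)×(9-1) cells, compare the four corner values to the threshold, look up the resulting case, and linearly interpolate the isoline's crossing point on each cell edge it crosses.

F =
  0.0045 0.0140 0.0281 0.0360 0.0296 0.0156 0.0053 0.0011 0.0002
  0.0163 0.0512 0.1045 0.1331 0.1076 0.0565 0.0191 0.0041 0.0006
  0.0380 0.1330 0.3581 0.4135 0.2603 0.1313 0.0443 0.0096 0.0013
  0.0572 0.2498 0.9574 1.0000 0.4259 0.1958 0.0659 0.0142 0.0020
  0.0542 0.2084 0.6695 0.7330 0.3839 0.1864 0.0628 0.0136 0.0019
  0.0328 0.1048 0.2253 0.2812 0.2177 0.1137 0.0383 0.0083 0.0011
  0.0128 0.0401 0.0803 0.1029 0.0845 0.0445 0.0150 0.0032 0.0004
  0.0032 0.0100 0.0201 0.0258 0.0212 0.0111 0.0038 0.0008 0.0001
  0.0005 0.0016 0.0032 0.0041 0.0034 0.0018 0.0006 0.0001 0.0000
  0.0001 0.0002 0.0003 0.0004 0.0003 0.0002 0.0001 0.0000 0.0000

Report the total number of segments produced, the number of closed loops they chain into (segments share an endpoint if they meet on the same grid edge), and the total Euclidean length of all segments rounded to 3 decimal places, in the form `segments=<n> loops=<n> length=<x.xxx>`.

segments=8 loops=1 length=5.645

cell (2,1): code 0100 → (2.547,2.000)–(3.000,1.616)
cell (2,2): code 1100 → (2.465,3.000)–(2.547,2.000)
cell (2,3): code 1000 → (3.000,3.547)–(2.465,3.000)
cell (3,1): code 0010 → (3.000,1.616)–(3.943,2.000)
cell (3,2): code 0111 → (3.943,2.000)–(4.000,2.260)
cell (3,3): code 1001 → (4.000,3.135)–(3.000,3.547)
cell (4,2): code 0010 → (4.000,2.260)–(4.104,3.000)
cell (4,3): code 0001 → (4.104,3.000)–(4.000,3.135)
total: 8 segments, chained into 1 closed loop(s), length Σ = 5.645274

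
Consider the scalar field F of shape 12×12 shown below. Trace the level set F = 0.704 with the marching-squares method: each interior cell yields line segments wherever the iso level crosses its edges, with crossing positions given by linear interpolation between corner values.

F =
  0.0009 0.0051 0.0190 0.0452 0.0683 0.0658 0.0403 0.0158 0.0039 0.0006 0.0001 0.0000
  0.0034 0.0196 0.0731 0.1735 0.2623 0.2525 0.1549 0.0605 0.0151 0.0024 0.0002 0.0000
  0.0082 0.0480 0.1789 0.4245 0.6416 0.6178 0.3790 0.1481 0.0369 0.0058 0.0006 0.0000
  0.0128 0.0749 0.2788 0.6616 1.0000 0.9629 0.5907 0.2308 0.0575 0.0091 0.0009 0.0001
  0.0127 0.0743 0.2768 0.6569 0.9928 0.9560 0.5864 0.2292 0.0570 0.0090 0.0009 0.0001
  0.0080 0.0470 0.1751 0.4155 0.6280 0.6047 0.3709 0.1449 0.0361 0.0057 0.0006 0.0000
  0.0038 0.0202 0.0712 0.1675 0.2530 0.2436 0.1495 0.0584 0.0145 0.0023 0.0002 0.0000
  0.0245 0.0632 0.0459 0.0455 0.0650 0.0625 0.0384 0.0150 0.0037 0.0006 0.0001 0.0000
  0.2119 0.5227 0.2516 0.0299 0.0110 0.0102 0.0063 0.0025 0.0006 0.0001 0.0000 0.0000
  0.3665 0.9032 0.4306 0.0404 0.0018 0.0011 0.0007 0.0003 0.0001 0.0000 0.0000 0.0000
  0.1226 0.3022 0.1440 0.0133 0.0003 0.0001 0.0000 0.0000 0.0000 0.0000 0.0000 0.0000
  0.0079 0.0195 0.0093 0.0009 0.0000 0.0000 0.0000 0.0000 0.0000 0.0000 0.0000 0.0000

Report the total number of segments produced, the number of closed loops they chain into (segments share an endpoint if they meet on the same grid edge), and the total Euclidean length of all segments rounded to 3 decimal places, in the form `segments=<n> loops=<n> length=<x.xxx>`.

segments=12 loops=2 length=10.738

cell (2,3): code 0100 → (2.174,4.000)–(3.000,3.125)
cell (2,4): code 1100 → (2.250,5.000)–(2.174,4.000)
cell (2,5): code 1000 → (3.000,5.696)–(2.250,5.000)
cell (3,3): code 0110 → (3.000,3.125)–(4.000,3.140)
cell (3,5): code 1001 → (4.000,5.682)–(3.000,5.696)
cell (4,3): code 0010 → (4.000,3.140)–(4.792,4.000)
cell (4,4): code 0011 → (4.792,4.000)–(4.717,5.000)
cell (4,5): code 0001 → (4.717,5.000)–(4.000,5.682)
cell (8,0): code 0100 → (8.476,1.000)–(9.000,0.629)
cell (8,1): code 1000 → (9.000,1.421)–(8.476,1.000)
cell (9,0): code 0010 → (9.000,0.629)–(9.331,1.000)
cell (9,1): code 0001 → (9.331,1.000)–(9.000,1.421)
total: 12 segments, chained into 2 closed loop(s), length Σ = 10.737978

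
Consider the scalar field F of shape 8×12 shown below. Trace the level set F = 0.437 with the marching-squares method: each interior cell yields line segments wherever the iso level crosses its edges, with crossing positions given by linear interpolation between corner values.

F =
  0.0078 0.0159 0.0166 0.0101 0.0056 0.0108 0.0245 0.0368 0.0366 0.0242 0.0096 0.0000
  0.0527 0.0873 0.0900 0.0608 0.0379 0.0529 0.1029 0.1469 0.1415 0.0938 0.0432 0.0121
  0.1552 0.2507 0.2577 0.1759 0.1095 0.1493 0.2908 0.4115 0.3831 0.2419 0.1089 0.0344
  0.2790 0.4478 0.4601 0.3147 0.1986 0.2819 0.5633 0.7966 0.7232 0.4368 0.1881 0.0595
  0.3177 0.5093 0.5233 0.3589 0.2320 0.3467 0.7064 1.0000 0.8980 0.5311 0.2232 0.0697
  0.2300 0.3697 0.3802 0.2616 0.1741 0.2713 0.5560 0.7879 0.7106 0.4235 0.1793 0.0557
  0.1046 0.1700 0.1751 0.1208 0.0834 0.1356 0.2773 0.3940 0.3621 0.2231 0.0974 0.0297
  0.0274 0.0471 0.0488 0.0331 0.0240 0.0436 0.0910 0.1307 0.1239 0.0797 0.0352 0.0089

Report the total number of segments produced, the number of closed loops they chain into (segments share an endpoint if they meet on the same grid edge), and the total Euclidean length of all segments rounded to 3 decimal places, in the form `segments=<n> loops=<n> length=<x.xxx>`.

cell (2,0): code 0100 → (2.945,1.000)–(3.000,0.936)
cell (2,1): code 1100 → (2.886,2.000)–(2.945,1.000)
cell (2,2): code 1000 → (3.000,2.159)–(2.886,2.000)
cell (2,5): code 0100 → (2.537,6.000)–(3.000,5.551)
cell (2,6): code 1100 → (2.066,7.000)–(2.537,6.000)
cell (2,7): code 1100 → (2.158,8.000)–(2.066,7.000)
cell (2,8): code 1000 → (3.000,8.999)–(2.158,8.000)
cell (3,0): code 0110 → (3.000,0.936)–(4.000,0.623)
cell (3,2): code 1001 → (4.000,2.525)–(3.000,2.159)
cell (3,5): code 0110 → (3.000,5.551)–(4.000,5.251)
cell (3,8): code 1101 → (3.002,9.000)–(3.000,8.999)
cell (3,9): code 1000 → (4.000,9.306)–(3.002,9.000)
cell (4,0): code 0010 → (4.000,0.623)–(4.518,1.000)
cell (4,1): code 0011 → (4.518,1.000)–(4.603,2.000)
cell (4,2): code 0001 → (4.603,2.000)–(4.000,2.525)
cell (4,5): code 0110 → (4.000,5.251)–(5.000,5.582)
cell (4,8): code 1011 → (5.000,8.953)–(4.875,9.000)
cell (4,9): code 0001 → (4.875,9.000)–(4.000,9.306)
cell (5,5): code 0010 → (5.000,5.582)–(5.427,6.000)
cell (5,6): code 0011 → (5.427,6.000)–(5.891,7.000)
cell (5,7): code 0011 → (5.891,7.000)–(5.785,8.000)
cell (5,8): code 0001 → (5.785,8.000)–(5.000,8.953)
total: 22 segments, chained into 2 closed loop(s), length Σ = 18.043161

segments=22 loops=2 length=18.043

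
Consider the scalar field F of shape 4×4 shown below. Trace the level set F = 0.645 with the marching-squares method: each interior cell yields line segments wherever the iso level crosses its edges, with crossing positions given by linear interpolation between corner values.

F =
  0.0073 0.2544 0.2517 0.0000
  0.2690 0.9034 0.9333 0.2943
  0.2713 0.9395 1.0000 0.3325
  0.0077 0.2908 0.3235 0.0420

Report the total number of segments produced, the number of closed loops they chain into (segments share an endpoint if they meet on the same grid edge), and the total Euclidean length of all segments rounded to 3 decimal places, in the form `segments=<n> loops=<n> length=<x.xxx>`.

cell (0,0): code 0100 → (0.602,1.000)–(1.000,0.593)
cell (0,1): code 1100 → (0.577,2.000)–(0.602,1.000)
cell (0,2): code 1000 → (1.000,2.451)–(0.577,2.000)
cell (1,0): code 0110 → (1.000,0.593)–(2.000,0.559)
cell (1,2): code 1001 → (2.000,2.532)–(1.000,2.451)
cell (2,0): code 0010 → (2.000,0.559)–(2.454,1.000)
cell (2,1): code 0011 → (2.454,1.000)–(2.525,2.000)
cell (2,2): code 0001 → (2.525,2.000)–(2.000,2.532)
total: 8 segments, chained into 1 closed loop(s), length Σ = 6.574516

segments=8 loops=1 length=6.575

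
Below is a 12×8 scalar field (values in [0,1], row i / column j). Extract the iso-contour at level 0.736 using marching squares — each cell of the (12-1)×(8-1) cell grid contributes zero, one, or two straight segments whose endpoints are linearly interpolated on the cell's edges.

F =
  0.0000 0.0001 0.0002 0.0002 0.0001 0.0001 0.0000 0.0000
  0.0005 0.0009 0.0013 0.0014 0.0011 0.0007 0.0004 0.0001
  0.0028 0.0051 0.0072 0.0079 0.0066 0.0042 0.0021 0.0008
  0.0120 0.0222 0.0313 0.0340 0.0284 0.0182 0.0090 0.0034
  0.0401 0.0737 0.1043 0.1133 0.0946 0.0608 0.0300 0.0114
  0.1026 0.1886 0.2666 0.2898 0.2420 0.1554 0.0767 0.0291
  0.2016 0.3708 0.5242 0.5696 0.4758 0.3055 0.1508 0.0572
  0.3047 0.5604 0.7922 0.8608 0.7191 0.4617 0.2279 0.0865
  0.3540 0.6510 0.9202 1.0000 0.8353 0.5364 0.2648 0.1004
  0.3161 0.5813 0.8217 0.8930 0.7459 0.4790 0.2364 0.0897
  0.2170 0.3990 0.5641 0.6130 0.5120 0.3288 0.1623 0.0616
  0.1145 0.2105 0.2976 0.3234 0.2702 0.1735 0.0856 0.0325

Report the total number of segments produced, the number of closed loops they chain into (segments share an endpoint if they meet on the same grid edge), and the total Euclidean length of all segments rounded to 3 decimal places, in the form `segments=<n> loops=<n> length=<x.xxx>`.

segments=12 loops=1 length=9.313

cell (6,1): code 0100 → (6.790,2.000)–(7.000,1.758)
cell (6,2): code 1100 → (6.571,3.000)–(6.790,2.000)
cell (6,3): code 1000 → (7.000,3.881)–(6.571,3.000)
cell (7,1): code 0110 → (7.000,1.758)–(8.000,1.316)
cell (7,3): code 1101 → (7.145,4.000)–(7.000,3.881)
cell (7,4): code 1000 → (8.000,4.332)–(7.145,4.000)
cell (8,1): code 0110 → (8.000,1.316)–(9.000,1.644)
cell (8,4): code 1001 → (9.000,4.037)–(8.000,4.332)
cell (9,1): code 0010 → (9.000,1.644)–(9.333,2.000)
cell (9,2): code 0011 → (9.333,2.000)–(9.561,3.000)
cell (9,3): code 0011 → (9.561,3.000)–(9.042,4.000)
cell (9,4): code 0001 → (9.042,4.000)–(9.000,4.037)
total: 12 segments, chained into 1 closed loop(s), length Σ = 9.312822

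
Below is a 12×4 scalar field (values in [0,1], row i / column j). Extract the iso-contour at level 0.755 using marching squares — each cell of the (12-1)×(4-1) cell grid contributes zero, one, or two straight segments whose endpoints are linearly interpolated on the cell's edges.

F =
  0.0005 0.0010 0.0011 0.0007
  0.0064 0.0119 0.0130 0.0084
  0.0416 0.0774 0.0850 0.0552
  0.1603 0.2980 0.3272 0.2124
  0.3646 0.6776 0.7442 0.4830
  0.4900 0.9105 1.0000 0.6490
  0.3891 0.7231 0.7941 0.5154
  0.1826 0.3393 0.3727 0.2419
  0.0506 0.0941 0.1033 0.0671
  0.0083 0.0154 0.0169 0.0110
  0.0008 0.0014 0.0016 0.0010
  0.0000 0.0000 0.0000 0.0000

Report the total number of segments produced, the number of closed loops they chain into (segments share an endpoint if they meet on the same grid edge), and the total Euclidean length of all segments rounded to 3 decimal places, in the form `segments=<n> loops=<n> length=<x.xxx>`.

segments=8 loops=1 length=6.250

cell (4,0): code 0100 → (4.332,1.000)–(5.000,0.630)
cell (4,1): code 1100 → (4.042,2.000)–(4.332,1.000)
cell (4,2): code 1000 → (5.000,2.698)–(4.042,2.000)
cell (5,0): code 0010 → (5.000,0.630)–(5.830,1.000)
cell (5,1): code 0111 → (5.830,1.000)–(6.000,1.449)
cell (5,2): code 1001 → (6.000,2.140)–(5.000,2.698)
cell (6,1): code 0010 → (6.000,1.449)–(6.093,2.000)
cell (6,2): code 0001 → (6.093,2.000)–(6.000,2.140)
total: 8 segments, chained into 1 closed loop(s), length Σ = 6.250193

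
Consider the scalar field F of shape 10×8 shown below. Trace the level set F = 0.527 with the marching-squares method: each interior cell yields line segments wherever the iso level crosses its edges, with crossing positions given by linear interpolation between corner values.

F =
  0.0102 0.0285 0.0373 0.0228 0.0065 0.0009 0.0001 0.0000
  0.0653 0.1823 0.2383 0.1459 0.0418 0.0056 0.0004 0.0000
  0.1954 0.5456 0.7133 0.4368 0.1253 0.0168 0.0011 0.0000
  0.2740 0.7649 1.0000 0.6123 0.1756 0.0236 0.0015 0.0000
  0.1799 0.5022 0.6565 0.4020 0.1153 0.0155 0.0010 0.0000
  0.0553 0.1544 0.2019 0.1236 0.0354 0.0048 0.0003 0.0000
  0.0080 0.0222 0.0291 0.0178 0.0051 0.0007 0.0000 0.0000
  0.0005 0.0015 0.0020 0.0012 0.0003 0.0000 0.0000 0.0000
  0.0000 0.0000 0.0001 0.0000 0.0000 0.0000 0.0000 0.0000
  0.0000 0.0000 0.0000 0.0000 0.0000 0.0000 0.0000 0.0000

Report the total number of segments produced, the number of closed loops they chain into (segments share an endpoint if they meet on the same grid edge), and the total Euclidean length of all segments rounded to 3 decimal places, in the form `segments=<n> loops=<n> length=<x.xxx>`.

segments=12 loops=1 length=8.036

cell (1,0): code 0100 → (1.949,1.000)–(2.000,0.947)
cell (1,1): code 1100 → (1.608,2.000)–(1.949,1.000)
cell (1,2): code 1000 → (2.000,2.674)–(1.608,2.000)
cell (2,0): code 0110 → (2.000,0.947)–(3.000,0.515)
cell (2,2): code 1101 → (2.514,3.000)–(2.000,2.674)
cell (2,3): code 1000 → (3.000,3.195)–(2.514,3.000)
cell (3,0): code 0010 → (3.000,0.515)–(3.906,1.000)
cell (3,1): code 0111 → (3.906,1.000)–(4.000,1.161)
cell (3,2): code 1011 → (4.000,2.509)–(3.406,3.000)
cell (3,3): code 0001 → (3.406,3.000)–(3.000,3.195)
cell (4,1): code 0010 → (4.000,1.161)–(4.285,2.000)
cell (4,2): code 0001 → (4.285,2.000)–(4.000,2.509)
total: 12 segments, chained into 1 closed loop(s), length Σ = 8.035855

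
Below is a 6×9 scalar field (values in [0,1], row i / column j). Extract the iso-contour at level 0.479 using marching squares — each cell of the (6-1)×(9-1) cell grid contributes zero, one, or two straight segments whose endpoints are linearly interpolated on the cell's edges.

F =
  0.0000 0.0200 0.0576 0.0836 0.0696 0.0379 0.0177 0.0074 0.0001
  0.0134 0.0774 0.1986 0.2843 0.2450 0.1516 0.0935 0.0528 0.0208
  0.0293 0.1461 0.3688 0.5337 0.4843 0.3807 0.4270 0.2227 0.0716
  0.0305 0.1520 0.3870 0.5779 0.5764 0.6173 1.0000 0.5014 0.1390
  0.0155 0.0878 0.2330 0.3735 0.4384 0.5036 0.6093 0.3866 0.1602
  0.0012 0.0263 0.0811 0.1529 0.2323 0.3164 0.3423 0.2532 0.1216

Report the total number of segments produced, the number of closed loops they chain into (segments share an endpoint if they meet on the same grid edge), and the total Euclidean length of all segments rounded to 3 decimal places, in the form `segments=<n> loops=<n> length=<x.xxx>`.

cell (1,2): code 0100 → (1.781,3.000)–(2.000,2.668)
cell (1,3): code 1100 → (1.978,4.000)–(1.781,3.000)
cell (1,4): code 1000 → (2.000,4.051)–(1.978,4.000)
cell (2,2): code 0110 → (2.000,2.668)–(3.000,2.482)
cell (2,4): code 1101 → (2.415,5.000)–(2.000,4.051)
cell (2,5): code 1100 → (2.091,6.000)–(2.415,5.000)
cell (2,6): code 1100 → (2.920,7.000)–(2.091,6.000)
cell (2,7): code 1000 → (3.000,7.062)–(2.920,7.000)
cell (3,2): code 0010 → (3.000,2.482)–(3.484,3.000)
cell (3,3): code 0011 → (3.484,3.000)–(3.706,4.000)
cell (3,4): code 0111 → (3.706,4.000)–(4.000,4.623)
cell (3,6): code 1011 → (4.000,6.585)–(3.195,7.000)
cell (3,7): code 0001 → (3.195,7.000)–(3.000,7.062)
cell (4,4): code 0010 → (4.000,4.623)–(4.131,5.000)
cell (4,5): code 0011 → (4.131,5.000)–(4.488,6.000)
cell (4,6): code 0001 → (4.488,6.000)–(4.000,6.585)
total: 16 segments, chained into 1 closed loop(s), length Σ = 11.732585

segments=16 loops=1 length=11.733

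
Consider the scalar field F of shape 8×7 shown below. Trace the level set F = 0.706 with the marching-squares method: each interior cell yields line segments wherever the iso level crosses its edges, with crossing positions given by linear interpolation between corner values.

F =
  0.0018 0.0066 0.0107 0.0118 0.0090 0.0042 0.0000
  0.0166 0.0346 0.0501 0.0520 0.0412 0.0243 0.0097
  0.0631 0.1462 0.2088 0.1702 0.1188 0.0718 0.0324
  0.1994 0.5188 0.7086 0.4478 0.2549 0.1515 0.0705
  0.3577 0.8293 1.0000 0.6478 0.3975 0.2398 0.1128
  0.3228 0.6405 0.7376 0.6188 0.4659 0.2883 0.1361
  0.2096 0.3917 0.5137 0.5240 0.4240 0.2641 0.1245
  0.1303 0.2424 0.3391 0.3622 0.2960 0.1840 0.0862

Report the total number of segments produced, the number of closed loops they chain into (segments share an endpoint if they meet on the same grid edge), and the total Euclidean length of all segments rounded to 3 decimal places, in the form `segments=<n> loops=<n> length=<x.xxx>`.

segments=10 loops=1 length=6.222

cell (2,1): code 0100 → (2.995,2.000)–(3.000,1.986)
cell (2,2): code 1000 → (3.000,2.010)–(2.995,2.000)
cell (3,0): code 0100 → (3.603,1.000)–(4.000,0.739)
cell (3,1): code 1110 → (3.000,1.986)–(3.603,1.000)
cell (3,2): code 1001 → (4.000,2.835)–(3.000,2.010)
cell (4,0): code 0010 → (4.000,0.739)–(4.653,1.000)
cell (4,1): code 0111 → (4.653,1.000)–(5.000,1.675)
cell (4,2): code 1001 → (5.000,2.266)–(4.000,2.835)
cell (5,1): code 0010 → (5.000,1.675)–(5.141,2.000)
cell (5,2): code 0001 → (5.141,2.000)–(5.000,2.266)
total: 10 segments, chained into 1 closed loop(s), length Σ = 6.221846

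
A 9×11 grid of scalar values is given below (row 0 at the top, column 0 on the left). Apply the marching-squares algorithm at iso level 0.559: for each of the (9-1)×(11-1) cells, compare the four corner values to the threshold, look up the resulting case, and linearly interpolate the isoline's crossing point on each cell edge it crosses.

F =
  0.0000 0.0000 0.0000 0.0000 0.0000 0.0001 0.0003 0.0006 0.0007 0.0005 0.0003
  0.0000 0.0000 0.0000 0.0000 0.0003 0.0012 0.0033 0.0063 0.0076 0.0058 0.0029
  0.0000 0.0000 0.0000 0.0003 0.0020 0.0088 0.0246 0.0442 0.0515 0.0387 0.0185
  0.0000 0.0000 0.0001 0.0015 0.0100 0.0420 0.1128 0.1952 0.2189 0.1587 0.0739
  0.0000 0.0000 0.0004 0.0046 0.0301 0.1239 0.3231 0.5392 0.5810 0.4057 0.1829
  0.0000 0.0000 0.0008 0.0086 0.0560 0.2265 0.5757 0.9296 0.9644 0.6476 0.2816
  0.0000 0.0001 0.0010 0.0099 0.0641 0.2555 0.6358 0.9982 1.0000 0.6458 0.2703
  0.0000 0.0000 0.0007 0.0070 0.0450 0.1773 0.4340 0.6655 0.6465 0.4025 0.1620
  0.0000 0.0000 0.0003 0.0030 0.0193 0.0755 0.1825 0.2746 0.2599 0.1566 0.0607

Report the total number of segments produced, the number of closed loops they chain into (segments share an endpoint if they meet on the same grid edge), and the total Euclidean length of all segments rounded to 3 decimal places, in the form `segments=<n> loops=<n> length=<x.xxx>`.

segments=16 loops=1 length=10.638

cell (3,7): code 0100 → (3.939,8.000)–(4.000,7.474)
cell (3,8): code 1000 → (4.000,8.125)–(3.939,8.000)
cell (4,5): code 0100 → (4.934,6.000)–(5.000,5.952)
cell (4,6): code 1100 → (4.051,7.000)–(4.934,6.000)
cell (4,7): code 1110 → (4.000,7.474)–(4.051,7.000)
cell (4,8): code 1101 → (4.634,9.000)–(4.000,8.125)
cell (4,9): code 1000 → (5.000,9.242)–(4.634,9.000)
cell (5,5): code 0110 → (5.000,5.952)–(6.000,5.798)
cell (5,9): code 1001 → (6.000,9.231)–(5.000,9.242)
cell (6,5): code 0010 → (6.000,5.798)–(6.381,6.000)
cell (6,6): code 0111 → (6.381,6.000)–(7.000,6.540)
cell (6,8): code 1011 → (7.000,8.359)–(6.357,9.000)
cell (6,9): code 0001 → (6.357,9.000)–(6.000,9.231)
cell (7,6): code 0010 → (7.000,6.540)–(7.272,7.000)
cell (7,7): code 0011 → (7.272,7.000)–(7.226,8.000)
cell (7,8): code 0001 → (7.226,8.000)–(7.000,8.359)
total: 16 segments, chained into 1 closed loop(s), length Σ = 10.638111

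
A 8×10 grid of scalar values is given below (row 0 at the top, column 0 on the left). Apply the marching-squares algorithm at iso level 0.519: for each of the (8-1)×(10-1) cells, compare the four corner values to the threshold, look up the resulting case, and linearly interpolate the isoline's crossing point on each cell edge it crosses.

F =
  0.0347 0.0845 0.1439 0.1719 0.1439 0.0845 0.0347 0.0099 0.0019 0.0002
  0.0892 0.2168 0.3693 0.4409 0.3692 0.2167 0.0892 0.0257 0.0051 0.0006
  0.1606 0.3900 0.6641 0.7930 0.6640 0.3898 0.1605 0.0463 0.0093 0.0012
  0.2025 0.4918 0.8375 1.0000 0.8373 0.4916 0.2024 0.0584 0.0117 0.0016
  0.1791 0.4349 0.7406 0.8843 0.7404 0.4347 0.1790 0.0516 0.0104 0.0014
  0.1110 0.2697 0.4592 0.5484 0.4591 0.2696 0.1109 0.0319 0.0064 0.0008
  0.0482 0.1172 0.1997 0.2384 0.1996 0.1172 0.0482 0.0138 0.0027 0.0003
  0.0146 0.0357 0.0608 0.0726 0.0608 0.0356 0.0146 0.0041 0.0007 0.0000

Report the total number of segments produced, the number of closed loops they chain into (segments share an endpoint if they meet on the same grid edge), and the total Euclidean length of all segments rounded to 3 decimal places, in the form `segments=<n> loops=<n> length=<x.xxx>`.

segments=14 loops=1 length=11.944

cell (1,1): code 0100 → (1.508,2.000)–(2.000,1.471)
cell (1,2): code 1100 → (1.222,3.000)–(1.508,2.000)
cell (1,3): code 1100 → (1.508,4.000)–(1.222,3.000)
cell (1,4): code 1000 → (2.000,4.529)–(1.508,4.000)
cell (2,1): code 0110 → (2.000,1.471)–(3.000,1.079)
cell (2,4): code 1001 → (3.000,4.921)–(2.000,4.529)
cell (3,1): code 0110 → (3.000,1.079)–(4.000,1.275)
cell (3,4): code 1001 → (4.000,4.724)–(3.000,4.921)
cell (4,1): code 0010 → (4.000,1.275)–(4.787,2.000)
cell (4,2): code 0111 → (4.787,2.000)–(5.000,2.670)
cell (4,3): code 1011 → (5.000,3.329)–(4.787,4.000)
cell (4,4): code 0001 → (4.787,4.000)–(4.000,4.724)
cell (5,2): code 0010 → (5.000,2.670)–(5.095,3.000)
cell (5,3): code 0001 → (5.095,3.000)–(5.000,3.329)
total: 14 segments, chained into 1 closed loop(s), length Σ = 11.944201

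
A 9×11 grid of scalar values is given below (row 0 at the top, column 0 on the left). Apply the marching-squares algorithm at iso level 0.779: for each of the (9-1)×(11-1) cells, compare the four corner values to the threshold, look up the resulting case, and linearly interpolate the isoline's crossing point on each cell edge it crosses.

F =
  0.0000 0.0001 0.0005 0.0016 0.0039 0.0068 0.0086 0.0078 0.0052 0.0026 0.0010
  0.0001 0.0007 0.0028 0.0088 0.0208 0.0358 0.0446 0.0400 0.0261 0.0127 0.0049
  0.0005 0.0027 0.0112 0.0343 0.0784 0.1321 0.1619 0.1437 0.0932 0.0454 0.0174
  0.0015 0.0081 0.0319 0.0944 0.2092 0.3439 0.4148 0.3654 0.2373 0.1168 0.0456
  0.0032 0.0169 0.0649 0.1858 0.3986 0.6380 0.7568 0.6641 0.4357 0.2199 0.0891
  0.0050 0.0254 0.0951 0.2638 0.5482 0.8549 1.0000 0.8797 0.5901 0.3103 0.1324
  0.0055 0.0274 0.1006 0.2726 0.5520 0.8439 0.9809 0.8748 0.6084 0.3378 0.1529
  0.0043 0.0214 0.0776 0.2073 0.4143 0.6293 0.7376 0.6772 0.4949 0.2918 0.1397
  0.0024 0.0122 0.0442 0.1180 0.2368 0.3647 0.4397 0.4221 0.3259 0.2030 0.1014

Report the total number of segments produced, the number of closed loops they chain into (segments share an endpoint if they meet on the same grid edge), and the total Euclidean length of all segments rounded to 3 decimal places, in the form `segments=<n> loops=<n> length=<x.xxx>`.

cell (4,4): code 0100 → (4.650,5.000)–(5.000,4.753)
cell (4,5): code 1100 → (4.091,6.000)–(4.650,5.000)
cell (4,6): code 1100 → (4.533,7.000)–(4.091,6.000)
cell (4,7): code 1000 → (5.000,7.348)–(4.533,7.000)
cell (5,4): code 0110 → (5.000,4.753)–(6.000,4.778)
cell (5,7): code 1001 → (6.000,7.360)–(5.000,7.348)
cell (6,4): code 0010 → (6.000,4.778)–(6.302,5.000)
cell (6,5): code 0011 → (6.302,5.000)–(6.830,6.000)
cell (6,6): code 0011 → (6.830,6.000)–(6.485,7.000)
cell (6,7): code 0001 → (6.485,7.000)–(6.000,7.360)
total: 10 segments, chained into 1 closed loop(s), length Σ = 8.417384

segments=10 loops=1 length=8.417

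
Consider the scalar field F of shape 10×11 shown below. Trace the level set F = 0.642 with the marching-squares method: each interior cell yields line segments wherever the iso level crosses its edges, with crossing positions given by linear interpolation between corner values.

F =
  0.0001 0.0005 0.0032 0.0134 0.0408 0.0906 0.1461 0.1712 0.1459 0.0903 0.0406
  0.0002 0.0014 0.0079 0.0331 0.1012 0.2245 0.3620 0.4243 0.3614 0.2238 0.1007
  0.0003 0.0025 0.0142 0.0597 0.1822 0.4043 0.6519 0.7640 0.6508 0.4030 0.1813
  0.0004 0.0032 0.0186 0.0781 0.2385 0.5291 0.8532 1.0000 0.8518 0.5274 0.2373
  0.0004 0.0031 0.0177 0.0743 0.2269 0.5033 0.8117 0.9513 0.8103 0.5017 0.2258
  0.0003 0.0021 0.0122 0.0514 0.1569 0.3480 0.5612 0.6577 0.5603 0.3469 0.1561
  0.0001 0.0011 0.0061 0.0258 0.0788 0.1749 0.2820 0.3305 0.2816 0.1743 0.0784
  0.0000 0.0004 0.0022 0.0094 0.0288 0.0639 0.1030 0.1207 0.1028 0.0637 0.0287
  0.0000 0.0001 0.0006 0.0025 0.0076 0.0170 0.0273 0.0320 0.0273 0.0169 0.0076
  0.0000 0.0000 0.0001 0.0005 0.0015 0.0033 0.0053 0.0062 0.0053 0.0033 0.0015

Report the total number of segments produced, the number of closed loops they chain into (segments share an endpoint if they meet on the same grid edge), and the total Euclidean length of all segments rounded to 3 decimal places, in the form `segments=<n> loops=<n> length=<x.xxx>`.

segments=14 loops=1 length=10.432

cell (1,5): code 0100 → (1.966,6.000)–(2.000,5.960)
cell (1,6): code 1100 → (1.641,7.000)–(1.966,6.000)
cell (1,7): code 1100 → (1.970,8.000)–(1.641,7.000)
cell (1,8): code 1000 → (2.000,8.036)–(1.970,8.000)
cell (2,5): code 0110 → (2.000,5.960)–(3.000,5.348)
cell (2,8): code 1001 → (3.000,8.647)–(2.000,8.036)
cell (3,5): code 0110 → (3.000,5.348)–(4.000,5.450)
cell (3,8): code 1001 → (4.000,8.545)–(3.000,8.647)
cell (4,5): code 0010 → (4.000,5.450)–(4.677,6.000)
cell (4,6): code 0111 → (4.677,6.000)–(5.000,6.837)
cell (4,7): code 1011 → (5.000,7.161)–(4.673,8.000)
cell (4,8): code 0001 → (4.673,8.000)–(4.000,8.545)
cell (5,6): code 0010 → (5.000,6.837)–(5.048,7.000)
cell (5,7): code 0001 → (5.048,7.000)–(5.000,7.161)
total: 14 segments, chained into 1 closed loop(s), length Σ = 10.432415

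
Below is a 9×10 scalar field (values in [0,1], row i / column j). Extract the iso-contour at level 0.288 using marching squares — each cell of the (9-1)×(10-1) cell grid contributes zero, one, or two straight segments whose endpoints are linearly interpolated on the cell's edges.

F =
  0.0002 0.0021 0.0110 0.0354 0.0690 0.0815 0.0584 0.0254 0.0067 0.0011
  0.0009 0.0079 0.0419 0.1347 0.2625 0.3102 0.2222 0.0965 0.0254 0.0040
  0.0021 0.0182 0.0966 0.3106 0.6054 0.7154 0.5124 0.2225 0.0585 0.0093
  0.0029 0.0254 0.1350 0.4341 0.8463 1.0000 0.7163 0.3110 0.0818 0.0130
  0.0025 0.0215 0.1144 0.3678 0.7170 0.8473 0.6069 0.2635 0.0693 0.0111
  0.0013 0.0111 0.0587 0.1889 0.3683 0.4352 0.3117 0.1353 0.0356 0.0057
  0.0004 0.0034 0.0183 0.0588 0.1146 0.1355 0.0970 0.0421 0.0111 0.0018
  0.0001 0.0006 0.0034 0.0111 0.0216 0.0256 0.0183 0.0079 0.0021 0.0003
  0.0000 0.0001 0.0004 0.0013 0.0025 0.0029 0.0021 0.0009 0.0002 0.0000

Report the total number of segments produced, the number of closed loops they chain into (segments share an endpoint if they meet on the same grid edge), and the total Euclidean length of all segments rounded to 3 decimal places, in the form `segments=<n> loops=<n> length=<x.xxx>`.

segments=20 loops=1 length=14.172

cell (0,4): code 0100 → (0.903,5.000)–(1.000,4.535)
cell (0,5): code 1000 → (1.000,5.252)–(0.903,5.000)
cell (1,2): code 0100 → (1.872,3.000)–(2.000,2.894)
cell (1,3): code 1100 → (1.074,4.000)–(1.872,3.000)
cell (1,4): code 1110 → (1.000,4.535)–(1.074,4.000)
cell (1,5): code 1101 → (1.227,6.000)–(1.000,5.252)
cell (1,6): code 1000 → (2.000,6.774)–(1.227,6.000)
cell (2,2): code 0110 → (2.000,2.894)–(3.000,2.512)
cell (2,6): code 1101 → (2.740,7.000)–(2.000,6.774)
cell (2,7): code 1000 → (3.000,7.100)–(2.740,7.000)
cell (3,2): code 0110 → (3.000,2.512)–(4.000,2.685)
cell (3,6): code 1011 → (4.000,6.929)–(3.484,7.000)
cell (3,7): code 0001 → (3.484,7.000)–(3.000,7.100)
cell (4,2): code 0010 → (4.000,2.685)–(4.446,3.000)
cell (4,3): code 0111 → (4.446,3.000)–(5.000,3.552)
cell (4,6): code 1001 → (5.000,6.134)–(4.000,6.929)
cell (5,3): code 0010 → (5.000,3.552)–(5.317,4.000)
cell (5,4): code 0011 → (5.317,4.000)–(5.491,5.000)
cell (5,5): code 0011 → (5.491,5.000)–(5.110,6.000)
cell (5,6): code 0001 → (5.110,6.000)–(5.000,6.134)
total: 20 segments, chained into 1 closed loop(s), length Σ = 14.172115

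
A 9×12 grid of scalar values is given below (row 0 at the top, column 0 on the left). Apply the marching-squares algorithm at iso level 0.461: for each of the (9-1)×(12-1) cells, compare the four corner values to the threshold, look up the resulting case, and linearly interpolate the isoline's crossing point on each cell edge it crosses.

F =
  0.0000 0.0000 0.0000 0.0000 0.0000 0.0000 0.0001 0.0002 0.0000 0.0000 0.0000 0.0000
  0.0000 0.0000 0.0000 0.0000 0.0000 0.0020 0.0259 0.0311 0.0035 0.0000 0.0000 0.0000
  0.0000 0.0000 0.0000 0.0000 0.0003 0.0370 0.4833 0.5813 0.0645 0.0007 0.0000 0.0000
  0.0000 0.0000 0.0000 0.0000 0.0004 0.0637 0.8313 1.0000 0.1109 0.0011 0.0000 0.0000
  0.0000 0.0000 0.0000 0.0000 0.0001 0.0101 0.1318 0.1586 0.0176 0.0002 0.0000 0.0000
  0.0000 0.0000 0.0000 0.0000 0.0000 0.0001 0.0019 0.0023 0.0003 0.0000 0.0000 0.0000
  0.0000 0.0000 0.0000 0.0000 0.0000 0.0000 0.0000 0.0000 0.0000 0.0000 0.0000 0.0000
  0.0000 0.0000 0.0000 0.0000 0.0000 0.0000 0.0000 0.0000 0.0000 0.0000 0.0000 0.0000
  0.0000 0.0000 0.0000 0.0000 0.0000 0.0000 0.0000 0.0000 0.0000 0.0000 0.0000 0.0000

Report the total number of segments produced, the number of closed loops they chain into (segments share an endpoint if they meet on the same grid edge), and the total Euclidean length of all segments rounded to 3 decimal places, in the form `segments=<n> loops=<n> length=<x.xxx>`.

segments=8 loops=1 length=6.165

cell (1,5): code 0100 → (1.951,6.000)–(2.000,5.950)
cell (1,6): code 1100 → (1.781,7.000)–(1.951,6.000)
cell (1,7): code 1000 → (2.000,7.233)–(1.781,7.000)
cell (2,5): code 0110 → (2.000,5.950)–(3.000,5.518)
cell (2,7): code 1001 → (3.000,7.606)–(2.000,7.233)
cell (3,5): code 0010 → (3.000,5.518)–(3.529,6.000)
cell (3,6): code 0011 → (3.529,6.000)–(3.641,7.000)
cell (3,7): code 0001 → (3.641,7.000)–(3.000,7.606)
total: 8 segments, chained into 1 closed loop(s), length Σ = 6.164819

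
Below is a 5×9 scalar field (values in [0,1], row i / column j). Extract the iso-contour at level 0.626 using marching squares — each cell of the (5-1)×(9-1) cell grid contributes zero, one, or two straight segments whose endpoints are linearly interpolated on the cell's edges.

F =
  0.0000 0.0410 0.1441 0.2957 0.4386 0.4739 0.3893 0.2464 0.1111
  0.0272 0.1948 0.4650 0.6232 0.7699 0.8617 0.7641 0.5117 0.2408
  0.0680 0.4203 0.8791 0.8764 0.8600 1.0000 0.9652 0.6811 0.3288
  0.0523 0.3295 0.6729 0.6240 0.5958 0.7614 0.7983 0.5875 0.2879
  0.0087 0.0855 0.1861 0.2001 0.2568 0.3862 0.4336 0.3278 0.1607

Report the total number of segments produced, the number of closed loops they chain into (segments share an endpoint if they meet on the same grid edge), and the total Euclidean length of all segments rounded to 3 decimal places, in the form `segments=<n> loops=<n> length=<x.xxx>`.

segments=20 loops=1 length=14.243

cell (0,3): code 0100 → (0.566,4.000)–(1.000,3.019)
cell (0,4): code 1100 → (0.392,5.000)–(0.566,4.000)
cell (0,5): code 1100 → (0.632,6.000)–(0.392,5.000)
cell (0,6): code 1000 → (1.000,6.547)–(0.632,6.000)
cell (1,1): code 0100 → (1.389,2.000)–(2.000,1.448)
cell (1,2): code 1100 → (1.011,3.000)–(1.389,2.000)
cell (1,3): code 1110 → (1.000,3.019)–(1.011,3.000)
cell (1,6): code 1101 → (1.675,7.000)–(1.000,6.547)
cell (1,7): code 1000 → (2.000,7.156)–(1.675,7.000)
cell (2,1): code 0110 → (2.000,1.448)–(3.000,1.863)
cell (2,2): code 1011 → (3.000,2.959)–(2.992,3.000)
cell (2,3): code 0011 → (2.992,3.000)–(2.886,4.000)
cell (2,4): code 0111 → (2.886,4.000)–(3.000,4.182)
cell (2,6): code 1011 → (3.000,6.817)–(2.589,7.000)
cell (2,7): code 0001 → (2.589,7.000)–(2.000,7.156)
cell (3,1): code 0010 → (3.000,1.863)–(3.096,2.000)
cell (3,2): code 0001 → (3.096,2.000)–(3.000,2.959)
cell (3,4): code 0010 → (3.000,4.182)–(3.361,5.000)
cell (3,5): code 0011 → (3.361,5.000)–(3.472,6.000)
cell (3,6): code 0001 → (3.472,6.000)–(3.000,6.817)
total: 20 segments, chained into 1 closed loop(s), length Σ = 14.242971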